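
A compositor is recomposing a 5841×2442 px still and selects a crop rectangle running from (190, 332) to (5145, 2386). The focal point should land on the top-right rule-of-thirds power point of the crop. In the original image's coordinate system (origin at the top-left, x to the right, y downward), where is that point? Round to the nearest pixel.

Crop width = 5145 − 190 = 4955 px; one third is 1651.67 px.
Crop height = 2386 − 332 = 2054 px; one third is 684.67 px.
The top-right point is two-thirds across and one-third down within the crop:
x = 190 + 2 × 1651.67 ≈ 3493; y = 332 + 1 × 684.67 ≈ 1017.

x = 3493 px, y = 1017 px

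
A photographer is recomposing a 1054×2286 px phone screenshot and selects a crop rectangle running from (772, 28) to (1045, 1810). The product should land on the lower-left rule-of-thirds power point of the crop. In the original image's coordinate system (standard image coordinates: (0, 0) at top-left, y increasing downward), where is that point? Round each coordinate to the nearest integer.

x = 863 px, y = 1216 px

Crop width = 1045 − 772 = 273 px; one third is 91.00 px.
Crop height = 1810 − 28 = 1782 px; one third is 594.00 px.
The lower-left point is one-third across and two-thirds down within the crop:
x = 772 + 1 × 91.00 ≈ 863; y = 28 + 2 × 594.00 ≈ 1216.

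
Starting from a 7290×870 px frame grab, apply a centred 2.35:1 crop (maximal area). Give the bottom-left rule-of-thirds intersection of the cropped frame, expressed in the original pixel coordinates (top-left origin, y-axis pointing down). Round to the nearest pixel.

(3304, 580)

7290/870 > 2.35/1, so the 2.35:1 crop keeps the full height 870 and trims width to 870 × 2.35/1 = 2044.50 px.
Left offset = (7290 − 2044.50)/2 = 2622.75 px; top offset = 0.
Bottom-left is one-third across and two-thirds down within the crop:
x = 2622.75 + 1 × 2044.50/3 ≈ 3304; y = 0.00 + 2 × 870.00/3 ≈ 580.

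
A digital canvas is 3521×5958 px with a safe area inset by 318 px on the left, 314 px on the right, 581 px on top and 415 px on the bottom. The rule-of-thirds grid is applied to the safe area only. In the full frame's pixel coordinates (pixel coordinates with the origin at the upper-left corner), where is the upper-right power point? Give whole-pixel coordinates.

(2244, 2235)

Content width = 3521 − 318 − 314 = 2889 px; content height = 5958 − 581 − 415 = 4962 px.
Upper-right is two-thirds across and one-third down within the safe area.
x = 318 + 2 × 2889/3 = 318 + 1926.00 ≈ 2244
y = 581 + 1 × 4962/3 = 581 + 1654.00 ≈ 2235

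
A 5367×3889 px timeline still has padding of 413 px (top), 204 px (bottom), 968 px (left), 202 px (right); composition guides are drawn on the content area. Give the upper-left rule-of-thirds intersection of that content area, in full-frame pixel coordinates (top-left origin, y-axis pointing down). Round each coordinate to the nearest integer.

x = 2367 px, y = 1504 px

Content width = 5367 − 968 − 202 = 4197 px; content height = 3889 − 413 − 204 = 3272 px.
Upper-left is one-third across and one-third down within the content area.
x = 968 + 1 × 4197/3 = 968 + 1399.00 ≈ 2367
y = 413 + 1 × 3272/3 = 413 + 1090.67 ≈ 1504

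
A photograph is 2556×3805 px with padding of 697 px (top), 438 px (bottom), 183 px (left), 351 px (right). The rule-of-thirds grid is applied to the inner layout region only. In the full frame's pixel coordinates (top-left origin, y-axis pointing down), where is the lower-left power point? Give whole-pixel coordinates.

x = 857 px, y = 2477 px

Content width = 2556 − 183 − 351 = 2022 px; content height = 3805 − 697 − 438 = 2670 px.
Lower-left is one-third across and two-thirds down within the inner layout region.
x = 183 + 1 × 2022/3 = 183 + 674.00 ≈ 857
y = 697 + 2 × 2670/3 = 697 + 1780.00 ≈ 2477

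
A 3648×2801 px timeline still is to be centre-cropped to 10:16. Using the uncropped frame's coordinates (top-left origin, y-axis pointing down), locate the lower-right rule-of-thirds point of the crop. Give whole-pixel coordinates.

3648/2801 > 10/16, so the 10:16 crop keeps the full height 2801 and trims width to 2801 × 10/16 = 1750.62 px.
Left offset = (3648 − 1750.62)/2 = 948.69 px; top offset = 0.
Lower-right is two-thirds across and two-thirds down within the crop:
x = 948.69 + 2 × 1750.62/3 ≈ 2116; y = 0.00 + 2 × 2801.00/3 ≈ 1867.

x = 2116 px, y = 1867 px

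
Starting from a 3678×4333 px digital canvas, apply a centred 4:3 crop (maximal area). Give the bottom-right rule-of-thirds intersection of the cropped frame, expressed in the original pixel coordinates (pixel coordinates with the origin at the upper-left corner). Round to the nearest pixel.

3678/4333 < 4/3, so the 4:3 crop keeps the full width 3678 and trims height to 3678 × 3/4 = 2758.50 px.
Top offset = (4333 − 2758.50)/2 = 787.25 px; left offset = 0.
Bottom-right is two-thirds across and two-thirds down within the crop:
x = 0.00 + 2 × 3678.00/3 ≈ 2452; y = 787.25 + 2 × 2758.50/3 ≈ 2626.

x = 2452 px, y = 2626 px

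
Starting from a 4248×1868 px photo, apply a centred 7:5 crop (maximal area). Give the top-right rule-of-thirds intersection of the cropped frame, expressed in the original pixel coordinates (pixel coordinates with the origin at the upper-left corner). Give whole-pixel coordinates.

(2560, 623)

4248/1868 > 7/5, so the 7:5 crop keeps the full height 1868 and trims width to 1868 × 7/5 = 2615.20 px.
Left offset = (4248 − 2615.20)/2 = 816.40 px; top offset = 0.
Top-right is two-thirds across and one-third down within the crop:
x = 816.40 + 2 × 2615.20/3 ≈ 2560; y = 0.00 + 1 × 1868.00/3 ≈ 623.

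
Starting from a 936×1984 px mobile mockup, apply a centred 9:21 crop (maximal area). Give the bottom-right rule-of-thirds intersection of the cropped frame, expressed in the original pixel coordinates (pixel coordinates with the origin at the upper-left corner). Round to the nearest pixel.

936/1984 > 9/21, so the 9:21 crop keeps the full height 1984 and trims width to 1984 × 9/21 = 850.29 px.
Left offset = (936 − 850.29)/2 = 42.86 px; top offset = 0.
Bottom-right is two-thirds across and two-thirds down within the crop:
x = 42.86 + 2 × 850.29/3 ≈ 610; y = 0.00 + 2 × 1984.00/3 ≈ 1323.

(610, 1323)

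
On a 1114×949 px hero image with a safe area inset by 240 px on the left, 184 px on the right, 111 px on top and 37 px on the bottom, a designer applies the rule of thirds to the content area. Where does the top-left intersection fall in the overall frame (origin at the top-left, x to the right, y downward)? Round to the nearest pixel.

Content width = 1114 − 240 − 184 = 690 px; content height = 949 − 111 − 37 = 801 px.
Top-left is one-third across and one-third down within the content area.
x = 240 + 1 × 690/3 = 240 + 230.00 ≈ 470
y = 111 + 1 × 801/3 = 111 + 267.00 ≈ 378

x = 470 px, y = 378 px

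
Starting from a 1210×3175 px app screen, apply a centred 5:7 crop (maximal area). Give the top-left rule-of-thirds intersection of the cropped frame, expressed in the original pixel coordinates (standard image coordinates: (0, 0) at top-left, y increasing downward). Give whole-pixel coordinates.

1210/3175 < 5/7, so the 5:7 crop keeps the full width 1210 and trims height to 1210 × 7/5 = 1694.00 px.
Top offset = (3175 − 1694.00)/2 = 740.50 px; left offset = 0.
Top-left is one-third across and one-third down within the crop:
x = 0.00 + 1 × 1210.00/3 ≈ 403; y = 740.50 + 1 × 1694.00/3 ≈ 1305.

(403, 1305)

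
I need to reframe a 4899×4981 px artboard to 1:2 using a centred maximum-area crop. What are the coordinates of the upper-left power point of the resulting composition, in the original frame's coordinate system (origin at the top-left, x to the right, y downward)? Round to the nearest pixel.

x = 2034 px, y = 1660 px

4899/4981 > 1/2, so the 1:2 crop keeps the full height 4981 and trims width to 4981 × 1/2 = 2490.50 px.
Left offset = (4899 − 2490.50)/2 = 1204.25 px; top offset = 0.
Upper-left is one-third across and one-third down within the crop:
x = 1204.25 + 1 × 2490.50/3 ≈ 2034; y = 0.00 + 1 × 4981.00/3 ≈ 1660.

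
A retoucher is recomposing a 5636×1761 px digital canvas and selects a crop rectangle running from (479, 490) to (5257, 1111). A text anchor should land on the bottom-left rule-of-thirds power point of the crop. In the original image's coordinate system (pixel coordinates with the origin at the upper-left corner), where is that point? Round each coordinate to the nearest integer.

Crop width = 5257 − 479 = 4778 px; one third is 1592.67 px.
Crop height = 1111 − 490 = 621 px; one third is 207.00 px.
The bottom-left point is one-third across and two-thirds down within the crop:
x = 479 + 1 × 1592.67 ≈ 2072; y = 490 + 2 × 207.00 ≈ 904.

(2072, 904)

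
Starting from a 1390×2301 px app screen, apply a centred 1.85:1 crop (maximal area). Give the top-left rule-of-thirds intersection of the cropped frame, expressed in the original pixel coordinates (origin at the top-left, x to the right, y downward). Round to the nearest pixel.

1390/2301 < 1.85/1, so the 1.85:1 crop keeps the full width 1390 and trims height to 1390 × 1/1.85 = 751.35 px.
Top offset = (2301 − 751.35)/2 = 774.82 px; left offset = 0.
Top-left is one-third across and one-third down within the crop:
x = 0.00 + 1 × 1390.00/3 ≈ 463; y = 774.82 + 1 × 751.35/3 ≈ 1025.

(463, 1025)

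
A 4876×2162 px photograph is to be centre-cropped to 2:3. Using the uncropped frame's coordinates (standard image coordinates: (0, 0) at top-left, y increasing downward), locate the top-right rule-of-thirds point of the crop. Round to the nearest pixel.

x = 2678 px, y = 721 px

4876/2162 > 2/3, so the 2:3 crop keeps the full height 2162 and trims width to 2162 × 2/3 = 1441.33 px.
Left offset = (4876 − 1441.33)/2 = 1717.33 px; top offset = 0.
Top-right is two-thirds across and one-third down within the crop:
x = 1717.33 + 2 × 1441.33/3 ≈ 2678; y = 0.00 + 1 × 2162.00/3 ≈ 721.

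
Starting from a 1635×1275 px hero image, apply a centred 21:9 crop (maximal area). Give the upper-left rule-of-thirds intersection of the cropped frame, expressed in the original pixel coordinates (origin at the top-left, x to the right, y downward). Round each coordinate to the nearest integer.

x = 545 px, y = 521 px

1635/1275 < 21/9, so the 21:9 crop keeps the full width 1635 and trims height to 1635 × 9/21 = 700.71 px.
Top offset = (1275 − 700.71)/2 = 287.14 px; left offset = 0.
Upper-left is one-third across and one-third down within the crop:
x = 0.00 + 1 × 1635.00/3 ≈ 545; y = 287.14 + 1 × 700.71/3 ≈ 521.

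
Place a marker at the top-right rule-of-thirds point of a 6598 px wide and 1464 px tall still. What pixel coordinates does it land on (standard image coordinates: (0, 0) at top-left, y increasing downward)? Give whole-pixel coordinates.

The top-right point sits two-thirds of the way across and one-third of the way down.
x = 2 × 6598/3 ≈ 4399; y = 1 × 1464/3 ≈ 488.

x = 4399 px, y = 488 px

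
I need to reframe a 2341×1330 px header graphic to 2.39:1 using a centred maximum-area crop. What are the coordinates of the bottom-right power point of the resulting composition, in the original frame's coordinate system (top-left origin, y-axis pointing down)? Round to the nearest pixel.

2341/1330 < 2.39/1, so the 2.39:1 crop keeps the full width 2341 and trims height to 2341 × 1/2.39 = 979.50 px.
Top offset = (1330 − 979.50)/2 = 175.25 px; left offset = 0.
Bottom-right is two-thirds across and two-thirds down within the crop:
x = 0.00 + 2 × 2341.00/3 ≈ 1561; y = 175.25 + 2 × 979.50/3 ≈ 828.

x = 1561 px, y = 828 px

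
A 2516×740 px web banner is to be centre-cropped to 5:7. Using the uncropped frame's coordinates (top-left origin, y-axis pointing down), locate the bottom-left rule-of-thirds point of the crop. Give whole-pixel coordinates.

x = 1170 px, y = 493 px

2516/740 > 5/7, so the 5:7 crop keeps the full height 740 and trims width to 740 × 5/7 = 528.57 px.
Left offset = (2516 − 528.57)/2 = 993.71 px; top offset = 0.
Bottom-left is one-third across and two-thirds down within the crop:
x = 993.71 + 1 × 528.57/3 ≈ 1170; y = 0.00 + 2 × 740.00/3 ≈ 493.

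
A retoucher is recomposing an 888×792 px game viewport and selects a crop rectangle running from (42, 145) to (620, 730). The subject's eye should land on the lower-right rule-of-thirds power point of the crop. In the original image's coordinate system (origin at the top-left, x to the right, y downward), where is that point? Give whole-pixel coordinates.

Crop width = 620 − 42 = 578 px; one third is 192.67 px.
Crop height = 730 − 145 = 585 px; one third is 195.00 px.
The lower-right point is two-thirds across and two-thirds down within the crop:
x = 42 + 2 × 192.67 ≈ 427; y = 145 + 2 × 195.00 ≈ 535.

x = 427 px, y = 535 px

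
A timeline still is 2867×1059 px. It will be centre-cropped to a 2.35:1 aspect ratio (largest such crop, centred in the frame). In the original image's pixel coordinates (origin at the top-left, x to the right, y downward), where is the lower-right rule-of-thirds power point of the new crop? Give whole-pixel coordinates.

2867/1059 > 2.35/1, so the 2.35:1 crop keeps the full height 1059 and trims width to 1059 × 2.35/1 = 2488.65 px.
Left offset = (2867 − 2488.65)/2 = 189.17 px; top offset = 0.
Lower-right is two-thirds across and two-thirds down within the crop:
x = 189.17 + 2 × 2488.65/3 ≈ 1848; y = 0.00 + 2 × 1059.00/3 ≈ 706.

(1848, 706)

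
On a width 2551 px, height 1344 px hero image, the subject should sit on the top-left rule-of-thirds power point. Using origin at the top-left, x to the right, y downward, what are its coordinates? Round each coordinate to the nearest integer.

The top-left point sits one-third of the way across and one-third of the way down.
x = 1 × 2551/3 ≈ 850; y = 1 × 1344/3 ≈ 448.

x = 850 px, y = 448 px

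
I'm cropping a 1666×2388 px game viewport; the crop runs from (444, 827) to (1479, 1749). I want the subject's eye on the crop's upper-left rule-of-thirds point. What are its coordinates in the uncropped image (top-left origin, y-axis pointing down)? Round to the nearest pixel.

Crop width = 1479 − 444 = 1035 px; one third is 345.00 px.
Crop height = 1749 − 827 = 922 px; one third is 307.33 px.
The upper-left point is one-third across and one-third down within the crop:
x = 444 + 1 × 345.00 ≈ 789; y = 827 + 1 × 307.33 ≈ 1134.

x = 789 px, y = 1134 px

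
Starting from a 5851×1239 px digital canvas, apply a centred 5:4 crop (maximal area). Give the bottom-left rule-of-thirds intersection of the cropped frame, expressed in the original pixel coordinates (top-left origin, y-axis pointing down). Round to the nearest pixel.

5851/1239 > 5/4, so the 5:4 crop keeps the full height 1239 and trims width to 1239 × 5/4 = 1548.75 px.
Left offset = (5851 − 1548.75)/2 = 2151.12 px; top offset = 0.
Bottom-left is one-third across and two-thirds down within the crop:
x = 2151.12 + 1 × 1548.75/3 ≈ 2667; y = 0.00 + 2 × 1239.00/3 ≈ 826.

(2667, 826)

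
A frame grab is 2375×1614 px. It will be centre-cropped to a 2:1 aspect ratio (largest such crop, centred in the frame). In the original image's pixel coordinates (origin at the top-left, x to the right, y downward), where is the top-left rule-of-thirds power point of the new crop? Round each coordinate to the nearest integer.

(792, 609)

2375/1614 < 2/1, so the 2:1 crop keeps the full width 2375 and trims height to 2375 × 1/2 = 1187.50 px.
Top offset = (1614 − 1187.50)/2 = 213.25 px; left offset = 0.
Top-left is one-third across and one-third down within the crop:
x = 0.00 + 1 × 2375.00/3 ≈ 792; y = 213.25 + 1 × 1187.50/3 ≈ 609.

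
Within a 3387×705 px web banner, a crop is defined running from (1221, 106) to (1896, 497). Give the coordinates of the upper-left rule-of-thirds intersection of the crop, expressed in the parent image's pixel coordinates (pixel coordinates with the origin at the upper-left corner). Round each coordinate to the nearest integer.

(1446, 236)

Crop width = 1896 − 1221 = 675 px; one third is 225.00 px.
Crop height = 497 − 106 = 391 px; one third is 130.33 px.
The upper-left point is one-third across and one-third down within the crop:
x = 1221 + 1 × 225.00 ≈ 1446; y = 106 + 1 × 130.33 ≈ 236.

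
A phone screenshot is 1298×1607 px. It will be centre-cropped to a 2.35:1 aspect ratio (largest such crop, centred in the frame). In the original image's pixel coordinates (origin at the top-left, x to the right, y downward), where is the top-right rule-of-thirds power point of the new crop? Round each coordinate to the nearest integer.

x = 865 px, y = 711 px

1298/1607 < 2.35/1, so the 2.35:1 crop keeps the full width 1298 and trims height to 1298 × 1/2.35 = 552.34 px.
Top offset = (1607 − 552.34)/2 = 527.33 px; left offset = 0.
Top-right is two-thirds across and one-third down within the crop:
x = 0.00 + 2 × 1298.00/3 ≈ 865; y = 527.33 + 1 × 552.34/3 ≈ 711.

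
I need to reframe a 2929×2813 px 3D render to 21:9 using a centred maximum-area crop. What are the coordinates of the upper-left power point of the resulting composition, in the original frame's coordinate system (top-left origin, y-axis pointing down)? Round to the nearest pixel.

x = 976 px, y = 1197 px

2929/2813 < 21/9, so the 21:9 crop keeps the full width 2929 and trims height to 2929 × 9/21 = 1255.29 px.
Top offset = (2813 − 1255.29)/2 = 778.86 px; left offset = 0.
Upper-left is one-third across and one-third down within the crop:
x = 0.00 + 1 × 2929.00/3 ≈ 976; y = 778.86 + 1 × 1255.29/3 ≈ 1197.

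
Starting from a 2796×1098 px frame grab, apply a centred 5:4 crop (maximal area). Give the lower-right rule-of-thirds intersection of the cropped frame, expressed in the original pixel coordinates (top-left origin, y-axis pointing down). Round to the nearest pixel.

2796/1098 > 5/4, so the 5:4 crop keeps the full height 1098 and trims width to 1098 × 5/4 = 1372.50 px.
Left offset = (2796 − 1372.50)/2 = 711.75 px; top offset = 0.
Lower-right is two-thirds across and two-thirds down within the crop:
x = 711.75 + 2 × 1372.50/3 ≈ 1627; y = 0.00 + 2 × 1098.00/3 ≈ 732.

(1627, 732)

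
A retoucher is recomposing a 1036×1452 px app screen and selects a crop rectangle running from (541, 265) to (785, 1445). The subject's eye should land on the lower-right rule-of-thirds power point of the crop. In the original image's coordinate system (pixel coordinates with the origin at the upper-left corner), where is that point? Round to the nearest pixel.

Crop width = 785 − 541 = 244 px; one third is 81.33 px.
Crop height = 1445 − 265 = 1180 px; one third is 393.33 px.
The lower-right point is two-thirds across and two-thirds down within the crop:
x = 541 + 2 × 81.33 ≈ 704; y = 265 + 2 × 393.33 ≈ 1052.

(704, 1052)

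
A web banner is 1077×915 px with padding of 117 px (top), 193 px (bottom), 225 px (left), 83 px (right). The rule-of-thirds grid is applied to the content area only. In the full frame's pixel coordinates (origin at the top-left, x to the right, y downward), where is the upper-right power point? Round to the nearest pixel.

Content width = 1077 − 225 − 83 = 769 px; content height = 915 − 117 − 193 = 605 px.
Upper-right is two-thirds across and one-third down within the content area.
x = 225 + 2 × 769/3 = 225 + 512.67 ≈ 738
y = 117 + 1 × 605/3 = 117 + 201.67 ≈ 319

x = 738 px, y = 319 px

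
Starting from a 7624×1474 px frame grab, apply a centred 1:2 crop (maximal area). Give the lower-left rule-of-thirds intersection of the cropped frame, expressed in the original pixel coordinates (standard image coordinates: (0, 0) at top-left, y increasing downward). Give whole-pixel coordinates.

7624/1474 > 1/2, so the 1:2 crop keeps the full height 1474 and trims width to 1474 × 1/2 = 737.00 px.
Left offset = (7624 − 737.00)/2 = 3443.50 px; top offset = 0.
Lower-left is one-third across and two-thirds down within the crop:
x = 3443.50 + 1 × 737.00/3 ≈ 3689; y = 0.00 + 2 × 1474.00/3 ≈ 983.

(3689, 983)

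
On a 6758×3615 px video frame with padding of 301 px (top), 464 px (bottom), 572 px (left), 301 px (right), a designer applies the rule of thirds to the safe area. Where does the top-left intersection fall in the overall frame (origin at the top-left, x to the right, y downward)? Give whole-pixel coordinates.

x = 2534 px, y = 1251 px

Content width = 6758 − 572 − 301 = 5885 px; content height = 3615 − 301 − 464 = 2850 px.
Top-left is one-third across and one-third down within the safe area.
x = 572 + 1 × 5885/3 = 572 + 1961.67 ≈ 2534
y = 301 + 1 × 2850/3 = 301 + 950.00 ≈ 1251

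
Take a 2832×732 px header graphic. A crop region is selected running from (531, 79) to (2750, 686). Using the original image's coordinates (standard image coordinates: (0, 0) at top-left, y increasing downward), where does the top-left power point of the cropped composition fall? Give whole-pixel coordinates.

Crop width = 2750 − 531 = 2219 px; one third is 739.67 px.
Crop height = 686 − 79 = 607 px; one third is 202.33 px.
The top-left point is one-third across and one-third down within the crop:
x = 531 + 1 × 739.67 ≈ 1271; y = 79 + 1 × 202.33 ≈ 281.

x = 1271 px, y = 281 px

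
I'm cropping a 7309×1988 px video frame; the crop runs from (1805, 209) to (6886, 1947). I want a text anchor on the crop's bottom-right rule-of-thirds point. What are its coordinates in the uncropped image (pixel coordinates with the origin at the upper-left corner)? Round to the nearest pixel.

x = 5192 px, y = 1368 px

Crop width = 6886 − 1805 = 5081 px; one third is 1693.67 px.
Crop height = 1947 − 209 = 1738 px; one third is 579.33 px.
The bottom-right point is two-thirds across and two-thirds down within the crop:
x = 1805 + 2 × 1693.67 ≈ 5192; y = 209 + 2 × 579.33 ≈ 1368.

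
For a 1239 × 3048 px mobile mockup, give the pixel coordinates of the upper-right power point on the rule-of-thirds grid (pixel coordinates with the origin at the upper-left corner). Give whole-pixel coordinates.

x = 826 px, y = 1016 px

The upper-right point sits two-thirds of the way across and one-third of the way down.
x = 2 × 1239/3 ≈ 826; y = 1 × 3048/3 ≈ 1016.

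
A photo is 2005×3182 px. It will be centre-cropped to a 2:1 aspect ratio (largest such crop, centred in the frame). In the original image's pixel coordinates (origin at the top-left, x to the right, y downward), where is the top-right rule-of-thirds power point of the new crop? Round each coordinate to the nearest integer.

2005/3182 < 2/1, so the 2:1 crop keeps the full width 2005 and trims height to 2005 × 1/2 = 1002.50 px.
Top offset = (3182 − 1002.50)/2 = 1089.75 px; left offset = 0.
Top-right is two-thirds across and one-third down within the crop:
x = 0.00 + 2 × 2005.00/3 ≈ 1337; y = 1089.75 + 1 × 1002.50/3 ≈ 1424.

x = 1337 px, y = 1424 px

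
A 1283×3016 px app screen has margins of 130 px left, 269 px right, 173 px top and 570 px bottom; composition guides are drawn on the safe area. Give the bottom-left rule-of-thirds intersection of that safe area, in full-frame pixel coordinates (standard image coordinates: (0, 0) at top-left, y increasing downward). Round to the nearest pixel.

(425, 1688)

Content width = 1283 − 130 − 269 = 884 px; content height = 3016 − 173 − 570 = 2273 px.
Bottom-left is one-third across and two-thirds down within the safe area.
x = 130 + 1 × 884/3 = 130 + 294.67 ≈ 425
y = 173 + 2 × 2273/3 = 173 + 1515.33 ≈ 1688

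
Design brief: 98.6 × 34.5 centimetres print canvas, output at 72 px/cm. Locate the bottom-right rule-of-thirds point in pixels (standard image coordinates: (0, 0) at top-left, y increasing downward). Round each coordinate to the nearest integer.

x = 4733 px, y = 1656 px

In pixels the canvas is 98.6 × 72 = 7099.2 wide and 34.5 × 72 = 2484 tall.
The bottom-right point is two-thirds across and two-thirds down:
x = 2 × 7099.2/3 ≈ 4733; y = 2 × 2484/3 ≈ 1656.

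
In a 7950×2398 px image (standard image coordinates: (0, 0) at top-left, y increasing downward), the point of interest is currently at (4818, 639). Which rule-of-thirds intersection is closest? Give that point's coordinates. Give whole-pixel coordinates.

Third lines: x ∈ {2650, 5300}, y ∈ {799, 1599}.
4818 is closer to x = 5300; 639 is closer to y = 799.
So the nearest intersection is the upper-right power point.

(5300, 799)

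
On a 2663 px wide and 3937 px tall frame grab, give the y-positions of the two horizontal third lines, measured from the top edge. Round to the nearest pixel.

y = 1312 px and y = 2625 px

3937 / 3 = 1312.33, so the horizontal lines sit at one and two thirds of 3937.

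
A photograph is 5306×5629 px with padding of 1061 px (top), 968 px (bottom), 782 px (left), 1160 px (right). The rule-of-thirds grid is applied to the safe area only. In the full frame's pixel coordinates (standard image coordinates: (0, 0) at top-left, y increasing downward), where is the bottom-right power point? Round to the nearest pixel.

x = 3025 px, y = 3461 px

Content width = 5306 − 782 − 1160 = 3364 px; content height = 5629 − 1061 − 968 = 3600 px.
Bottom-right is two-thirds across and two-thirds down within the safe area.
x = 782 + 2 × 3364/3 = 782 + 2242.67 ≈ 3025
y = 1061 + 2 × 3600/3 = 1061 + 2400.00 ≈ 3461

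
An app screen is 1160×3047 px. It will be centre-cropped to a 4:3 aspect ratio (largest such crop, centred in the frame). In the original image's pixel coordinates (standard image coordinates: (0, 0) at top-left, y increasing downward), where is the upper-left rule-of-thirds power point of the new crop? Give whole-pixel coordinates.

1160/3047 < 4/3, so the 4:3 crop keeps the full width 1160 and trims height to 1160 × 3/4 = 870.00 px.
Top offset = (3047 − 870.00)/2 = 1088.50 px; left offset = 0.
Upper-left is one-third across and one-third down within the crop:
x = 0.00 + 1 × 1160.00/3 ≈ 387; y = 1088.50 + 1 × 870.00/3 ≈ 1379.

x = 387 px, y = 1379 px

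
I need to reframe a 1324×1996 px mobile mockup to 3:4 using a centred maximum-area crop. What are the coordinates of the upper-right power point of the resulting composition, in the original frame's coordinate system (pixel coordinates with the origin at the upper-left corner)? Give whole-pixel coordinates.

1324/1996 < 3/4, so the 3:4 crop keeps the full width 1324 and trims height to 1324 × 4/3 = 1765.33 px.
Top offset = (1996 − 1765.33)/2 = 115.33 px; left offset = 0.
Upper-right is two-thirds across and one-third down within the crop:
x = 0.00 + 2 × 1324.00/3 ≈ 883; y = 115.33 + 1 × 1765.33/3 ≈ 704.

x = 883 px, y = 704 px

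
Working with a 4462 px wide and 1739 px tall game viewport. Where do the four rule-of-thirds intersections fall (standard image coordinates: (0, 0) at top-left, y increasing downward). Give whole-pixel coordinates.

(1487, 580), (2975, 580), (1487, 1159), (2975, 1159)

One third of 4462 is 1487.33; one third of 1739 is 579.67.
Vertical third lines at x = 1487 and x = 2975; horizontal third lines at y = 580 and y = 1159.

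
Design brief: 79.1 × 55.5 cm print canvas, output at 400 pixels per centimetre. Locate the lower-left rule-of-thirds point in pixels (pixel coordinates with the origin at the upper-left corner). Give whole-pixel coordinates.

In pixels the canvas is 79.1 × 400 = 31640 wide and 55.5 × 400 = 22200 tall.
The lower-left point is one-third across and two-thirds down:
x = 1 × 31640/3 ≈ 10547; y = 2 × 22200/3 ≈ 14800.

x = 10547 px, y = 14800 px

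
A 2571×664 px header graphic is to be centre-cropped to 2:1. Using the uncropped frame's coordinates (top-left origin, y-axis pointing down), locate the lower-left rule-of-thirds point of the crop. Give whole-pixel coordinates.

2571/664 > 2/1, so the 2:1 crop keeps the full height 664 and trims width to 664 × 2/1 = 1328.00 px.
Left offset = (2571 − 1328.00)/2 = 621.50 px; top offset = 0.
Lower-left is one-third across and two-thirds down within the crop:
x = 621.50 + 1 × 1328.00/3 ≈ 1064; y = 0.00 + 2 × 664.00/3 ≈ 443.

(1064, 443)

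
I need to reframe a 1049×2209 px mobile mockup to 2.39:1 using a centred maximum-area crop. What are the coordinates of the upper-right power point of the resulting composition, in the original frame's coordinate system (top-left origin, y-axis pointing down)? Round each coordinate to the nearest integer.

(699, 1031)

1049/2209 < 2.39/1, so the 2.39:1 crop keeps the full width 1049 and trims height to 1049 × 1/2.39 = 438.91 px.
Top offset = (2209 − 438.91)/2 = 885.04 px; left offset = 0.
Upper-right is two-thirds across and one-third down within the crop:
x = 0.00 + 2 × 1049.00/3 ≈ 699; y = 885.04 + 1 × 438.91/3 ≈ 1031.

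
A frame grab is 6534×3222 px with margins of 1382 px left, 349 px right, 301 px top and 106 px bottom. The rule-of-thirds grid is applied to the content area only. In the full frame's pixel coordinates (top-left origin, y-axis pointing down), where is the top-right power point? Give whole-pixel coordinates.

x = 4584 px, y = 1239 px

Content width = 6534 − 1382 − 349 = 4803 px; content height = 3222 − 301 − 106 = 2815 px.
Top-right is two-thirds across and one-third down within the content area.
x = 1382 + 2 × 4803/3 = 1382 + 3202.00 ≈ 4584
y = 301 + 1 × 2815/3 = 301 + 938.33 ≈ 1239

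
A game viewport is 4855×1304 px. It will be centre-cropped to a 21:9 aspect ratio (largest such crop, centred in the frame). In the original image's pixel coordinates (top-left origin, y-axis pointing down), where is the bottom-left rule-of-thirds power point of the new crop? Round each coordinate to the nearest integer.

(1920, 869)

4855/1304 > 21/9, so the 21:9 crop keeps the full height 1304 and trims width to 1304 × 21/9 = 3042.67 px.
Left offset = (4855 − 3042.67)/2 = 906.17 px; top offset = 0.
Bottom-left is one-third across and two-thirds down within the crop:
x = 906.17 + 1 × 3042.67/3 ≈ 1920; y = 0.00 + 2 × 1304.00/3 ≈ 869.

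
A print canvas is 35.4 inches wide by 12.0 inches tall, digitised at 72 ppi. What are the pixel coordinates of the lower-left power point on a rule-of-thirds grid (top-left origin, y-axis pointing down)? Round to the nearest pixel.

(850, 576)

In pixels the canvas is 35.4 × 72 = 2548.8 wide and 12.0 × 72 = 864 tall.
The lower-left point is one-third across and two-thirds down:
x = 1 × 2548.8/3 ≈ 850; y = 2 × 864/3 ≈ 576.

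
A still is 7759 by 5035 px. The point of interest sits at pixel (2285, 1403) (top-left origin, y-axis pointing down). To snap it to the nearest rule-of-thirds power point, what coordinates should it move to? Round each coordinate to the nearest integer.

Third lines: x ∈ {2586, 5173}, y ∈ {1678, 3357}.
2285 is closer to x = 2586; 1403 is closer to y = 1678.
So the nearest intersection is the upper-left power point.

(2586, 1678)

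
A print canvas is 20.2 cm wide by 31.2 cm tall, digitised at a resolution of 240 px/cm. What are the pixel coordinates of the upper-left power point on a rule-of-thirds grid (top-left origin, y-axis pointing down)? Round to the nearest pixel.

(1616, 2496)

In pixels the canvas is 20.2 × 240 = 4848 wide and 31.2 × 240 = 7488 tall.
The upper-left point is one-third across and one-third down:
x = 1 × 4848/3 ≈ 1616; y = 1 × 7488/3 ≈ 2496.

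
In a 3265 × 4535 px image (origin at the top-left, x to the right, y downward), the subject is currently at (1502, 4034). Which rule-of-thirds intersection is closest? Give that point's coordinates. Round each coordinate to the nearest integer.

Third lines: x ∈ {1088, 2177}, y ∈ {1512, 3023}.
1502 is closer to x = 1088; 4034 is closer to y = 3023.
So the nearest intersection is the lower-left power point.

(1088, 3023)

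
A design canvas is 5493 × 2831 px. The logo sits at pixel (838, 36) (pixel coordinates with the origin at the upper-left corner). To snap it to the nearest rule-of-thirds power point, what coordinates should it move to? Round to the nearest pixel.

Third lines: x ∈ {1831, 3662}, y ∈ {944, 1887}.
838 is closer to x = 1831; 36 is closer to y = 944.
So the nearest intersection is the upper-left power point.

x = 1831 px, y = 944 px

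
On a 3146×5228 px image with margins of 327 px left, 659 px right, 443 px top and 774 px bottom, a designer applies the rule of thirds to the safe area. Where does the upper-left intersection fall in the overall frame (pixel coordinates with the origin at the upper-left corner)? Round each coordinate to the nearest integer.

Content width = 3146 − 327 − 659 = 2160 px; content height = 5228 − 443 − 774 = 4011 px.
Upper-left is one-third across and one-third down within the safe area.
x = 327 + 1 × 2160/3 = 327 + 720.00 ≈ 1047
y = 443 + 1 × 4011/3 = 443 + 1337.00 ≈ 1780

(1047, 1780)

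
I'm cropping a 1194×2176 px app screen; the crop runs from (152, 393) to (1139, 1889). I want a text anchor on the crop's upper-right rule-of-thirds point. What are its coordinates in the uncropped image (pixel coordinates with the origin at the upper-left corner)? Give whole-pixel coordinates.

Crop width = 1139 − 152 = 987 px; one third is 329.00 px.
Crop height = 1889 − 393 = 1496 px; one third is 498.67 px.
The upper-right point is two-thirds across and one-third down within the crop:
x = 152 + 2 × 329.00 ≈ 810; y = 393 + 1 × 498.67 ≈ 892.

(810, 892)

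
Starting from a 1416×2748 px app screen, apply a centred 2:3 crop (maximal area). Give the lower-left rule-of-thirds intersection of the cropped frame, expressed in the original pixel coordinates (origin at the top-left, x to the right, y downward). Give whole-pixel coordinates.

x = 472 px, y = 1728 px

1416/2748 < 2/3, so the 2:3 crop keeps the full width 1416 and trims height to 1416 × 3/2 = 2124.00 px.
Top offset = (2748 − 2124.00)/2 = 312.00 px; left offset = 0.
Lower-left is one-third across and two-thirds down within the crop:
x = 0.00 + 1 × 1416.00/3 ≈ 472; y = 312.00 + 2 × 2124.00/3 ≈ 1728.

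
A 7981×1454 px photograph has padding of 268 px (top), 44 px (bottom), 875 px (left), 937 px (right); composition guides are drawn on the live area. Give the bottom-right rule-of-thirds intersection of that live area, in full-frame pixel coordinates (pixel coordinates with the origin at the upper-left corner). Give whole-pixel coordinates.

Content width = 7981 − 875 − 937 = 6169 px; content height = 1454 − 268 − 44 = 1142 px.
Bottom-right is two-thirds across and two-thirds down within the live area.
x = 875 + 2 × 6169/3 = 875 + 4112.67 ≈ 4988
y = 268 + 2 × 1142/3 = 268 + 761.33 ≈ 1029

x = 4988 px, y = 1029 px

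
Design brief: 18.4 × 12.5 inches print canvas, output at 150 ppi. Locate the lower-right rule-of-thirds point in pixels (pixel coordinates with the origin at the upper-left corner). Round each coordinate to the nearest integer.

In pixels the canvas is 18.4 × 150 = 2760 wide and 12.5 × 150 = 1875 tall.
The lower-right point is two-thirds across and two-thirds down:
x = 2 × 2760/3 ≈ 1840; y = 2 × 1875/3 ≈ 1250.

(1840, 1250)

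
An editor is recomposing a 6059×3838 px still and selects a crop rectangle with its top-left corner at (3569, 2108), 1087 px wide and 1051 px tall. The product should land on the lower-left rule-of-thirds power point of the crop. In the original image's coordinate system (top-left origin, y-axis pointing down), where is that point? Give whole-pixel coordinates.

One third of the crop width 1087 is 362.33 px.
One third of the crop height 1051 is 350.33 px.
The lower-left point is one-third across and two-thirds down within the crop:
x = 3569 + 1 × 362.33 ≈ 3931; y = 2108 + 2 × 350.33 ≈ 2809.

x = 3931 px, y = 2809 px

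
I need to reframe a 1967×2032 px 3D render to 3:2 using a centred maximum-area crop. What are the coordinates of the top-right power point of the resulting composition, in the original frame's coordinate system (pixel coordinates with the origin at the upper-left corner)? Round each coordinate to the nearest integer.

1967/2032 < 3/2, so the 3:2 crop keeps the full width 1967 and trims height to 1967 × 2/3 = 1311.33 px.
Top offset = (2032 − 1311.33)/2 = 360.33 px; left offset = 0.
Top-right is two-thirds across and one-third down within the crop:
x = 0.00 + 2 × 1967.00/3 ≈ 1311; y = 360.33 + 1 × 1311.33/3 ≈ 797.

(1311, 797)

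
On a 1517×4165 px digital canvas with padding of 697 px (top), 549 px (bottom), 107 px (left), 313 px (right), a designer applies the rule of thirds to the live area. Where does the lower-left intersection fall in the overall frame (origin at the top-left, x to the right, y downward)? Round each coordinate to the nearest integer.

(473, 2643)

Content width = 1517 − 107 − 313 = 1097 px; content height = 4165 − 697 − 549 = 2919 px.
Lower-left is one-third across and two-thirds down within the live area.
x = 107 + 1 × 1097/3 = 107 + 365.67 ≈ 473
y = 697 + 2 × 2919/3 = 697 + 1946.00 ≈ 2643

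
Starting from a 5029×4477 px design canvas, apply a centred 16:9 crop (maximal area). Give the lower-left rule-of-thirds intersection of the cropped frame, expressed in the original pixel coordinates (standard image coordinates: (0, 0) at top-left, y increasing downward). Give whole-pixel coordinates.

x = 1676 px, y = 2710 px

5029/4477 < 16/9, so the 16:9 crop keeps the full width 5029 and trims height to 5029 × 9/16 = 2828.81 px.
Top offset = (4477 − 2828.81)/2 = 824.09 px; left offset = 0.
Lower-left is one-third across and two-thirds down within the crop:
x = 0.00 + 1 × 5029.00/3 ≈ 1676; y = 824.09 + 2 × 2828.81/3 ≈ 2710.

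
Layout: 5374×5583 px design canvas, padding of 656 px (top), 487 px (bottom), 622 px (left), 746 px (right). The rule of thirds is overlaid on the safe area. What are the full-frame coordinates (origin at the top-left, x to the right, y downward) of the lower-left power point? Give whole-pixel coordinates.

Content width = 5374 − 622 − 746 = 4006 px; content height = 5583 − 656 − 487 = 4440 px.
Lower-left is one-third across and two-thirds down within the safe area.
x = 622 + 1 × 4006/3 = 622 + 1335.33 ≈ 1957
y = 656 + 2 × 4440/3 = 656 + 2960.00 ≈ 3616

(1957, 3616)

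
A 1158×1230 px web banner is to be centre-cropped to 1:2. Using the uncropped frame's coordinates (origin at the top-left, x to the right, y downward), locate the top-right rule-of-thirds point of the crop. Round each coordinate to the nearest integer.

1158/1230 > 1/2, so the 1:2 crop keeps the full height 1230 and trims width to 1230 × 1/2 = 615.00 px.
Left offset = (1158 − 615.00)/2 = 271.50 px; top offset = 0.
Top-right is two-thirds across and one-third down within the crop:
x = 271.50 + 2 × 615.00/3 ≈ 682; y = 0.00 + 1 × 1230.00/3 ≈ 410.

x = 682 px, y = 410 px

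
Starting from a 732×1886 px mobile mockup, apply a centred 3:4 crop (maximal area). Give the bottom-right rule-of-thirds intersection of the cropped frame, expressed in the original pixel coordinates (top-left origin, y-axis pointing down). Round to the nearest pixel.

x = 488 px, y = 1106 px

732/1886 < 3/4, so the 3:4 crop keeps the full width 732 and trims height to 732 × 4/3 = 976.00 px.
Top offset = (1886 − 976.00)/2 = 455.00 px; left offset = 0.
Bottom-right is two-thirds across and two-thirds down within the crop:
x = 0.00 + 2 × 732.00/3 ≈ 488; y = 455.00 + 2 × 976.00/3 ≈ 1106.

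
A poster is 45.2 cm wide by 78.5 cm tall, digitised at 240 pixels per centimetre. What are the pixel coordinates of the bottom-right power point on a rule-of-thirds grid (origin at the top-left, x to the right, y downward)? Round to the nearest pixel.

In pixels the canvas is 45.2 × 240 = 10848 wide and 78.5 × 240 = 18840 tall.
The bottom-right point is two-thirds across and two-thirds down:
x = 2 × 10848/3 ≈ 7232; y = 2 × 18840/3 ≈ 12560.

(7232, 12560)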